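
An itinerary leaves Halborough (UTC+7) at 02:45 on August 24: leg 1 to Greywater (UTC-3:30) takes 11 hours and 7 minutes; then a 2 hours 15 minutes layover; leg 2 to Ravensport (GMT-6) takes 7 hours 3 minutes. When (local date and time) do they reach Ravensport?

10:10 on Aug 24

Convert departure to UTC: 02:45 − 7:00 = 19:45 UTC on Aug 23.
Add 11 hours 7 minutes leg 1 → 06:52 UTC (Aug 24).
Add 2 hours 15 minutes layover in Greywater → 09:07 UTC.
Add 7 hours and 3 minutes leg 2 → 16:10 UTC.
Ravensport is UTC−6:00, so local arrival = 16:10 − 6:00 = 10:10 on Aug 24.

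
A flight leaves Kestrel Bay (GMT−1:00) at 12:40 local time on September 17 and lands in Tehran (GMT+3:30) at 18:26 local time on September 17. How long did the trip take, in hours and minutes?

1 hour 16 minutes

Tehran is 4:30 ahead of Kestrel Bay.
Clock-face elapsed time (ignoring zones) is 5 hours 46 minutes.
Actual elapsed = 5 hours 46 minutes − 4:30 = 1 hour 16 minutes.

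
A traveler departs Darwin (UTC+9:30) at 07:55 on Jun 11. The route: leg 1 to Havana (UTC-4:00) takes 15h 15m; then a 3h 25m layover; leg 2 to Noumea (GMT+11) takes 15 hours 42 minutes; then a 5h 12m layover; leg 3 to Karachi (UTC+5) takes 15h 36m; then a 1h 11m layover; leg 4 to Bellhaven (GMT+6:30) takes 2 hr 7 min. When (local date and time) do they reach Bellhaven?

Convert departure to UTC: 07:55 − 9:30 = 22:25 UTC on Jun 10.
Add 15 hours and 15 minutes leg 1 → 13:40 UTC (Jun 11).
Add 3 hours 25 minutes layover in Havana → 17:05 UTC.
Add 15 hours 42 minutes leg 2 → 08:47 UTC (Jun 12).
Add 5 hours and 12 minutes layover in Noumea → 13:59 UTC.
Add 15 hours 36 minutes leg 3 → 05:35 UTC (Jun 13).
Add 1 hour 11 minutes layover in Karachi → 06:46 UTC.
Add 2 hours 7 minutes leg 4 → 08:53 UTC.
Bellhaven is UTC+6:30, so local arrival = 08:53 + 6:30 = 15:23 on Jun 13.

15:23 on June 13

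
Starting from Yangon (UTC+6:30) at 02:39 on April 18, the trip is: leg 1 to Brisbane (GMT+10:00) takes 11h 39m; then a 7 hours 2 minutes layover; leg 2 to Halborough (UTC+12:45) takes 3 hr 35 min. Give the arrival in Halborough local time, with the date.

07:10 on Apr 19

Convert departure to UTC: 02:39 − 6:30 = 20:09 UTC on Apr 17.
Add 11 hours 39 minutes leg 1 → 07:48 UTC (Apr 18).
Add 7 hours 2 minutes layover in Brisbane → 14:50 UTC.
Add 3 hours and 35 minutes leg 2 → 18:25 UTC.
Halborough is UTC+12:45, so local arrival = 18:25 + 12:45 = 07:10 on Apr 19.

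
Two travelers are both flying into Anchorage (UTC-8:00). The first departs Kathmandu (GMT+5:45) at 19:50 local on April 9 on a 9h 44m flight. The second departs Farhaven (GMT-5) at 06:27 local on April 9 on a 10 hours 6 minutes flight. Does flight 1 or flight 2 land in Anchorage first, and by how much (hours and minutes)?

Flight 1 in UTC: 19:50 − 5:45 = 14:05 on Apr 9.
+9 hours and 44 minutes → arrive 23:49 UTC on Apr 9.
Flight 2 in UTC: 06:27 + 5:00 = 11:27 on Apr 9.
+10 hours and 6 minutes → arrive 21:33 UTC on Apr 9.
Flight 2 lands earlier by 2 hours 16 minutes.

the second, by 2 hours 16 minutes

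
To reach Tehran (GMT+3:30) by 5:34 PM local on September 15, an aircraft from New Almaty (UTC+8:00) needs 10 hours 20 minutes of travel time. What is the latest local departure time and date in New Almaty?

Target arrival in UTC: 5:34 PM − 3:30 = 2:04 PM on Sep 15.
Subtract 10 hours 20 minutes → departure 3:44 AM UTC on Sep 15.
New Almaty is UTC+8:00: 3:44 AM + 8:00 = 11:44 AM on Sep 15.

11:44 AM on September 15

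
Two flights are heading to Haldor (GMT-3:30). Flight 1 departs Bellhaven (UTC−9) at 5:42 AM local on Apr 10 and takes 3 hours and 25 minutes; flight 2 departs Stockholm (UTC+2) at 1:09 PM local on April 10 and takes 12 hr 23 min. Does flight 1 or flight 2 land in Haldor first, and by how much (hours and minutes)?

Flight 1 in UTC: 5:42 AM + 9:00 = 2:42 PM on Apr 10.
+3 hours and 25 minutes → arrive 6:07 PM UTC on Apr 10.
Flight 2 in UTC: 1:09 PM − 2:00 = 11:09 AM on Apr 10.
+12 hours 23 minutes → arrive 11:32 PM UTC on Apr 10.
Flight 1 lands earlier by 5 hours 25 minutes.

the first, by 5 hours 25 minutes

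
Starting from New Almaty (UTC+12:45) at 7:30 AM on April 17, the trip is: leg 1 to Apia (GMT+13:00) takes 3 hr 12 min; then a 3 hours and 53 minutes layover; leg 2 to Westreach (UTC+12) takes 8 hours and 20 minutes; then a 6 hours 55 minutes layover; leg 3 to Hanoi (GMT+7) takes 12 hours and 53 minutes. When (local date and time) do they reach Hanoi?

12:58 PM on April 18

Convert departure to UTC: 7:30 AM − 12:45 = 6:45 PM UTC on Apr 16.
Add 3 hours 12 minutes leg 1 → 9:57 PM UTC.
Add 3 hours and 53 minutes layover in Apia → 1:50 AM UTC (Apr 17).
Add 8 hours and 20 minutes leg 2 → 10:10 AM UTC.
Add 6 hours 55 minutes layover in Westreach → 5:05 PM UTC.
Add 12 hours 53 minutes leg 3 → 5:58 AM UTC (Apr 18).
Hanoi is UTC+7:00, so local arrival = 5:58 AM + 7:00 = 12:58 PM on Apr 18.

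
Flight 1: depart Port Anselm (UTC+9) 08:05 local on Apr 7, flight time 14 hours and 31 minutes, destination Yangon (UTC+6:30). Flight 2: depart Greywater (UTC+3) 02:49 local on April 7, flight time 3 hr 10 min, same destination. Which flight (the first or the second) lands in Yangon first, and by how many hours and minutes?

the second, by 10 hours 37 minutes

Flight 1 in UTC: 08:05 − 9:00 = 23:05 on Apr 6.
+14 hours and 31 minutes → arrive 13:36 UTC on Apr 7.
Flight 2 in UTC: 02:49 − 3:00 = 23:49 on Apr 6.
+3 hours 10 minutes → arrive 02:59 UTC on Apr 7.
Flight 2 lands earlier by 10 hours 37 minutes.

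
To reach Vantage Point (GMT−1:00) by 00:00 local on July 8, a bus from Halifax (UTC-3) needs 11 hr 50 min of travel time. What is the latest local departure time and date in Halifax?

10:10 on July 7

Target arrival in UTC: 00:00 + 1:00 = 01:00 on Jul 8.
Subtract 11 hours and 50 minutes → departure 13:10 UTC on Jul 7.
Halifax is UTC−3:00: 13:10 − 3:00 = 10:10 on Jul 7.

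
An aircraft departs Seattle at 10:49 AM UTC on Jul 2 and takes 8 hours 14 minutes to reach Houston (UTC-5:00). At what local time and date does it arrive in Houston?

Departure is given in UTC: 10:49 AM on Jul 2.
Add 8 hours 14 minutes → 7:03 PM UTC.
Houston is UTC−5:00: 7:03 PM − 5:00 = 2:03 PM on Jul 2.

2:03 PM on July 2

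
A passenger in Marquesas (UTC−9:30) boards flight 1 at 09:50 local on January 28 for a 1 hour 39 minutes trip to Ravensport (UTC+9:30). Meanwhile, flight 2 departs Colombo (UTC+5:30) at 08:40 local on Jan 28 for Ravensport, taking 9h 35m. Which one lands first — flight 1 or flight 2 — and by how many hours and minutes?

the second, by 8 hours 14 minutes

Flight 1 in UTC: 09:50 + 9:30 = 19:20 on Jan 28.
+1 hour 39 minutes → arrive 20:59 UTC on Jan 28.
Flight 2 in UTC: 08:40 − 5:30 = 03:10 on Jan 28.
+9 hours 35 minutes → arrive 12:45 UTC on Jan 28.
Flight 2 lands earlier by 8 hours 14 minutes.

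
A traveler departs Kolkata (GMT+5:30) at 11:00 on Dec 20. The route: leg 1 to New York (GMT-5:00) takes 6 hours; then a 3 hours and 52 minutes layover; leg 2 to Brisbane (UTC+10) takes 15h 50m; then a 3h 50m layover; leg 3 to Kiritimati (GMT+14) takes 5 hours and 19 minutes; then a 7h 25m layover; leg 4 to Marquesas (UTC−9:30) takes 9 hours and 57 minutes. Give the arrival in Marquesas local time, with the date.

Convert departure to UTC: 11:00 − 5:30 = 05:30 UTC on Dec 20.
Add 6 hours leg 1 → 11:30 UTC.
Add 3 hours and 52 minutes layover in New York → 15:22 UTC.
Add 15 hours 50 minutes leg 2 → 07:12 UTC (Dec 21).
Add 3 hours 50 minutes layover in Brisbane → 11:02 UTC.
Add 5 hours and 19 minutes leg 3 → 16:21 UTC.
Add 7 hours 25 minutes layover in Kiritimati → 23:46 UTC.
Add 9 hours 57 minutes leg 4 → 09:43 UTC (Dec 22).
Marquesas is UTC−9:30, so local arrival = 09:43 − 9:30 = 00:13 on Dec 22.

00:13 on Dec 22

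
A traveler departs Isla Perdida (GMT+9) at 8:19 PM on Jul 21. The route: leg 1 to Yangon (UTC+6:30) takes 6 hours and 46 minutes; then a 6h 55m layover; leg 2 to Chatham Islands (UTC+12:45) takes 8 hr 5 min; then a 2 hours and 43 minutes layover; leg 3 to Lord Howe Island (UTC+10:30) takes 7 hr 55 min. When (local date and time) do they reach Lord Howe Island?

6:13 AM on Jul 23

Convert departure to UTC: 8:19 PM − 9:00 = 11:19 AM UTC on Jul 21.
Add 6 hours and 46 minutes leg 1 → 6:05 PM UTC.
Add 6 hours and 55 minutes layover in Yangon → 1:00 AM UTC (Jul 22).
Add 8 hours 5 minutes leg 2 → 9:05 AM UTC.
Add 2 hours and 43 minutes layover in Chatham Islands → 11:48 AM UTC.
Add 7 hours 55 minutes leg 3 → 7:43 PM UTC.
Lord Howe Island is UTC+10:30, so local arrival = 7:43 PM + 10:30 = 6:13 AM on Jul 23.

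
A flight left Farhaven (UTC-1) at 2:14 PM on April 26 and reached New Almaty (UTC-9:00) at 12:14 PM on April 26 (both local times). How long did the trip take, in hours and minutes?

New Almaty is 8:00 behind Farhaven.
Clock-face elapsed time (ignoring zones) is −2 hours.
Actual elapsed = −2 hours + 8:00 = 6 hours.

6 hours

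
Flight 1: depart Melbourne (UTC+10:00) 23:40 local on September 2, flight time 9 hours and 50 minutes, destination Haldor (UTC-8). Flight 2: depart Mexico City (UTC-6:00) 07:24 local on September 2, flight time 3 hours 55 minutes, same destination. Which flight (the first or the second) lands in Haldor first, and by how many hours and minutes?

the second, by 6 hours 11 minutes

Flight 1 in UTC: 23:40 − 10:00 = 13:40 on Sep 2.
+9 hours 50 minutes → arrive 23:30 UTC on Sep 2.
Flight 2 in UTC: 07:24 + 6:00 = 13:24 on Sep 2.
+3 hours and 55 minutes → arrive 17:19 UTC on Sep 2.
Flight 2 lands earlier by 6 hours 11 minutes.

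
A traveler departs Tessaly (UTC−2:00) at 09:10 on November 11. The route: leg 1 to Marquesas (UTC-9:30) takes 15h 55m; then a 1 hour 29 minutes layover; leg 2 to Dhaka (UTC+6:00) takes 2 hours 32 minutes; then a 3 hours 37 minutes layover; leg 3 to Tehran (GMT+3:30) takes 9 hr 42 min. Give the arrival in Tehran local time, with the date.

23:55 on November 12

Convert departure to UTC: 09:10 + 2:00 = 11:10 UTC on Nov 11.
Add 15 hours and 55 minutes leg 1 → 03:05 UTC (Nov 12).
Add 1 hour and 29 minutes layover in Marquesas → 04:34 UTC.
Add 2 hours and 32 minutes leg 2 → 07:06 UTC.
Add 3 hours 37 minutes layover in Dhaka → 10:43 UTC.
Add 9 hours and 42 minutes leg 3 → 20:25 UTC.
Tehran is UTC+3:30, so local arrival = 20:25 + 3:30 = 23:55 on Nov 12.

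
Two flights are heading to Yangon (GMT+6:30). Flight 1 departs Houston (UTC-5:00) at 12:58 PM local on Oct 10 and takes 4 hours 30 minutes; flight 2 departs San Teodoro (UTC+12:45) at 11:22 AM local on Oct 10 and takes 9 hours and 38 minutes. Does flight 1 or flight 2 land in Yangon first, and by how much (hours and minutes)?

the second, by 14 hours 13 minutes

Flight 1 in UTC: 12:58 PM + 5:00 = 5:58 PM on Oct 10.
+4 hours and 30 minutes → arrive 10:28 PM UTC on Oct 10.
Flight 2 in UTC: 11:22 AM − 12:45 = 10:37 PM on Oct 9.
+9 hours 38 minutes → arrive 8:15 AM UTC on Oct 10.
Flight 2 lands earlier by 14 hours 13 minutes.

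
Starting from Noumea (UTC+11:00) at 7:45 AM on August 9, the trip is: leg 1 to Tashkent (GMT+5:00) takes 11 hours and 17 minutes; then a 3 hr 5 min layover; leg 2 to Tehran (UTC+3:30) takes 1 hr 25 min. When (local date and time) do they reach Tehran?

Convert departure to UTC: 7:45 AM − 11:00 = 8:45 PM UTC on Aug 8.
Add 11 hours 17 minutes leg 1 → 8:02 AM UTC (Aug 9).
Add 3 hours and 5 minutes layover in Tashkent → 11:07 AM UTC.
Add 1 hour and 25 minutes leg 2 → 12:32 PM UTC.
Tehran is UTC+3:30, so local arrival = 12:32 PM + 3:30 = 4:02 PM on Aug 9.

4:02 PM on August 9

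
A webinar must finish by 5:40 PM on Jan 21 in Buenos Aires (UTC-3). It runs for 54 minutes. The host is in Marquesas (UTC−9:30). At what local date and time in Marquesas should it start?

10:16 AM on January 21

Target end time in UTC: 5:40 PM + 3:00 = 8:40 PM on Jan 21.
Subtract 54 minutes → start 7:46 PM UTC on Jan 21.
Marquesas is UTC−9:30: 7:46 PM − 9:30 = 10:16 AM on Jan 21.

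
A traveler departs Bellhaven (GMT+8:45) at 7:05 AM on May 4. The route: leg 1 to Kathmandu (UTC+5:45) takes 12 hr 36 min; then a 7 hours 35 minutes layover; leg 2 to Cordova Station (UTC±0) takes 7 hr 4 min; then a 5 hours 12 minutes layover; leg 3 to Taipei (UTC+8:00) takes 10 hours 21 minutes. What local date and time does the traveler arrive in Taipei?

Convert departure to UTC: 7:05 AM − 8:45 = 10:20 PM UTC on May 3.
Add 12 hours 36 minutes leg 1 → 10:56 AM UTC (May 4).
Add 7 hours and 35 minutes layover in Kathmandu → 6:31 PM UTC.
Add 7 hours 4 minutes leg 2 → 1:35 AM UTC (May 5).
Add 5 hours and 12 minutes layover in Cordova Station → 6:47 AM UTC.
Add 10 hours 21 minutes leg 3 → 5:08 PM UTC.
Taipei is UTC+8:00, so local arrival = 5:08 PM + 8:00 = 1:08 AM on May 6.

1:08 AM on May 6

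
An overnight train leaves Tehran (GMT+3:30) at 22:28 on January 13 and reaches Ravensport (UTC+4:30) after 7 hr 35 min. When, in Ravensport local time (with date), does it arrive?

Convert departure to UTC: 22:28 − 3:30 = 18:58 UTC on Jan 13.
Add 7 hours 35 minutes travel time → 02:33 UTC (Jan 14).
Ravensport is UTC+4:30, so local arrival = 02:33 + 4:30 = 07:03 on Jan 14.

07:03 on January 14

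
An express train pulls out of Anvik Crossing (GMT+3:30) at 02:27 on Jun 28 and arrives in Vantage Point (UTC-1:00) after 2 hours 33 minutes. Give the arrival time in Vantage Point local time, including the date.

00:30 on Jun 28

Convert departure to UTC: 02:27 − 3:30 = 22:57 UTC on Jun 27.
Add 2 hours and 33 minutes travel time → 01:30 UTC (Jun 28).
Vantage Point is UTC−1:00, so local arrival = 01:30 − 1:00 = 00:30 on Jun 28.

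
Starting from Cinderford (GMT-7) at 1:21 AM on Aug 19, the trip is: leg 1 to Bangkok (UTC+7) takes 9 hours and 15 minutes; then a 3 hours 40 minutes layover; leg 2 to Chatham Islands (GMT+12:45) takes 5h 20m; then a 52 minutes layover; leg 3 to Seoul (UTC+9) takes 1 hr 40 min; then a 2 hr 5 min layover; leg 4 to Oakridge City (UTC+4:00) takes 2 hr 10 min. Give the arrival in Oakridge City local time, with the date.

Convert departure to UTC: 1:21 AM + 7:00 = 8:21 AM UTC on Aug 19.
Add 9 hours 15 minutes leg 1 → 5:36 PM UTC.
Add 3 hours 40 minutes layover in Bangkok → 9:16 PM UTC.
Add 5 hours and 20 minutes leg 2 → 2:36 AM UTC (Aug 20).
Add 52 minutes layover in Chatham Islands → 3:28 AM UTC.
Add 1 hour and 40 minutes leg 3 → 5:08 AM UTC.
Add 2 hours 5 minutes layover in Seoul → 7:13 AM UTC.
Add 2 hours and 10 minutes leg 4 → 9:23 AM UTC.
Oakridge City is UTC+4:00, so local arrival = 9:23 AM + 4:00 = 1:23 PM on Aug 20.

1:23 PM on August 20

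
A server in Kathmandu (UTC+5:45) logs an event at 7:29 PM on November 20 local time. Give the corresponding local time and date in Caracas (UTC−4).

In UTC: 7:29 PM − 5:45 = 1:44 PM on Nov 20.
Caracas is UTC−4:00: 1:44 PM − 4:00 = 9:44 AM on Nov 20.

9:44 AM on Nov 20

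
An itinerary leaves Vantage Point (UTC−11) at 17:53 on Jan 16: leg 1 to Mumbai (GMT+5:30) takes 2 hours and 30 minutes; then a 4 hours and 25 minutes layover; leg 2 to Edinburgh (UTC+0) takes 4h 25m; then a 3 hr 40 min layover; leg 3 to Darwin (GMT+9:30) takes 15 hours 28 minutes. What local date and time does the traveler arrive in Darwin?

Convert departure to UTC: 17:53 + 11:00 = 04:53 UTC on Jan 17.
Add 2 hours and 30 minutes leg 1 → 07:23 UTC.
Add 4 hours 25 minutes layover in Mumbai → 11:48 UTC.
Add 4 hours 25 minutes leg 2 → 16:13 UTC.
Add 3 hours and 40 minutes layover in Edinburgh → 19:53 UTC.
Add 15 hours and 28 minutes leg 3 → 11:21 UTC (Jan 18).
Darwin is UTC+9:30, so local arrival = 11:21 + 9:30 = 20:51 on Jan 18.

20:51 on January 18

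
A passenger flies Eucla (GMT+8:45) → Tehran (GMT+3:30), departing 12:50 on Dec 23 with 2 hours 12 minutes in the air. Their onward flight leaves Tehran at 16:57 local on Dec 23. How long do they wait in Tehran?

Convert departure to UTC: 12:50 − 8:45 = 04:05 UTC on Dec 23.
Add 2 hours and 12 minutes flight time → 06:17 UTC.
Tehran is UTC+3:30, so local arrival = 06:17 + 3:30 = 09:47 on Dec 23.
Layover = 16:57 − 09:47 = 7 hours 10 minutes.

7 hours 10 minutes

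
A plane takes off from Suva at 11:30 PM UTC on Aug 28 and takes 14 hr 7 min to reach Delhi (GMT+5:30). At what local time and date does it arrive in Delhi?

Departure is given in UTC: 11:30 PM on Aug 28.
Add 14 hours and 7 minutes → 1:37 PM UTC (Aug 29).
Delhi is UTC+5:30: 1:37 PM + 5:30 = 7:07 PM on Aug 29.

7:07 PM on August 29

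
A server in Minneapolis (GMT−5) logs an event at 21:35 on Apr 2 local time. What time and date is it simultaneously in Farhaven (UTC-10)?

16:35 on April 2

Farhaven is 5:00 behind Minneapolis.
Shift by the zone difference: 21:35 − 5:00 = 16:35 on Apr 2 in Farhaven.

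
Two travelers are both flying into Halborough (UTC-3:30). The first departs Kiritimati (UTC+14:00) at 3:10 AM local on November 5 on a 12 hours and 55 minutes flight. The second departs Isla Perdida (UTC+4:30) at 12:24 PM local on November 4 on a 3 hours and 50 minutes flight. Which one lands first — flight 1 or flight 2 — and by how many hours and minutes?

Flight 1 in UTC: 3:10 AM − 14:00 = 1:10 PM on Nov 4.
+12 hours 55 minutes → arrive 2:05 AM UTC on Nov 5.
Flight 2 in UTC: 12:24 PM − 4:30 = 7:54 AM on Nov 4.
+3 hours 50 minutes → arrive 11:44 AM UTC on Nov 4.
Flight 2 lands earlier by 14 hours 21 minutes.

the second, by 14 hours 21 minutes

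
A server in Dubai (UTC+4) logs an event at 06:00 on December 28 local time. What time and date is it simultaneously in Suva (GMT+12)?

In UTC: 06:00 − 4:00 = 02:00 on Dec 28.
Suva is UTC+12:00: 02:00 + 12:00 = 14:00 on Dec 28.

14:00 on Dec 28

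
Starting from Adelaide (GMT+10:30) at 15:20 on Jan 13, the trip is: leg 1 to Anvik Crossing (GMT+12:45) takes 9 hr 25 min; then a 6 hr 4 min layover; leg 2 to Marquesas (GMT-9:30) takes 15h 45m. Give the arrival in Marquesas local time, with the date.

02:34 on Jan 14

Convert departure to UTC: 15:20 − 10:30 = 04:50 UTC on Jan 13.
Add 9 hours and 25 minutes leg 1 → 14:15 UTC.
Add 6 hours and 4 minutes layover in Anvik Crossing → 20:19 UTC.
Add 15 hours 45 minutes leg 2 → 12:04 UTC (Jan 14).
Marquesas is UTC−9:30, so local arrival = 12:04 − 9:30 = 02:34 on Jan 14.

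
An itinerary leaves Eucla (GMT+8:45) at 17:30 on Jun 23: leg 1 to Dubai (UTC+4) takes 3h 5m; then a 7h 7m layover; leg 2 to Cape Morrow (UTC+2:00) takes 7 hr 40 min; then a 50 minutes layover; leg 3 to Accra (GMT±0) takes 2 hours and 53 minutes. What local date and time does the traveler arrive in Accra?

06:20 on Jun 24

Convert departure to UTC: 17:30 − 8:45 = 08:45 UTC on Jun 23.
Add 3 hours 5 minutes leg 1 → 11:50 UTC.
Add 7 hours and 7 minutes layover in Dubai → 18:57 UTC.
Add 7 hours and 40 minutes leg 2 → 02:37 UTC (Jun 24).
Add 50 minutes layover in Cape Morrow → 03:27 UTC.
Add 2 hours 53 minutes leg 3 → 06:20 UTC.
Accra is UTC+0, so local arrival is the same: 06:20 on Jun 24.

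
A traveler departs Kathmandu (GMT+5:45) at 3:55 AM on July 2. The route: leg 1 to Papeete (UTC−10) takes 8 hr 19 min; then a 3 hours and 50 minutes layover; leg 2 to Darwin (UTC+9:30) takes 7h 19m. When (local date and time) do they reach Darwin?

3:08 AM on July 3

Convert departure to UTC: 3:55 AM − 5:45 = 10:10 PM UTC on Jul 1.
Add 8 hours 19 minutes leg 1 → 6:29 AM UTC (Jul 2).
Add 3 hours 50 minutes layover in Papeete → 10:19 AM UTC.
Add 7 hours 19 minutes leg 2 → 5:38 PM UTC.
Darwin is UTC+9:30, so local arrival = 5:38 PM + 9:30 = 3:08 AM on Jul 3.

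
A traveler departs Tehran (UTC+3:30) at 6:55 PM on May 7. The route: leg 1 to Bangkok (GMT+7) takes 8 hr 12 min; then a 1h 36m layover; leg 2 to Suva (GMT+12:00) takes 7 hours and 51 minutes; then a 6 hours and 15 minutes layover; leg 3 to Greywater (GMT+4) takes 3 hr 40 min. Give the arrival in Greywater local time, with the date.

Convert departure to UTC: 6:55 PM − 3:30 = 3:25 PM UTC on May 7.
Add 8 hours 12 minutes leg 1 → 11:37 PM UTC.
Add 1 hour and 36 minutes layover in Bangkok → 1:13 AM UTC (May 8).
Add 7 hours 51 minutes leg 2 → 9:04 AM UTC.
Add 6 hours 15 minutes layover in Suva → 3:19 PM UTC.
Add 3 hours 40 minutes leg 3 → 6:59 PM UTC.
Greywater is UTC+4:00, so local arrival = 6:59 PM + 4:00 = 10:59 PM on May 8.

10:59 PM on May 8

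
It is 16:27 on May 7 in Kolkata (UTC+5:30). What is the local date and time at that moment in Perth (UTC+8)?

18:57 on May 7

In UTC: 16:27 − 5:30 = 10:57 on May 7.
Perth is UTC+8:00: 10:57 + 8:00 = 18:57 on May 7.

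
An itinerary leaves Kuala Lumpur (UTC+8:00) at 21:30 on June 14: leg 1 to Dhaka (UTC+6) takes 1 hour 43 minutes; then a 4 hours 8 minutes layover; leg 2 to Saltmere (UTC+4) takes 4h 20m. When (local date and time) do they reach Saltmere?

Convert departure to UTC: 21:30 − 8:00 = 13:30 UTC on Jun 14.
Add 1 hour 43 minutes leg 1 → 15:13 UTC.
Add 4 hours and 8 minutes layover in Dhaka → 19:21 UTC.
Add 4 hours 20 minutes leg 2 → 23:41 UTC.
Saltmere is UTC+4:00, so local arrival = 23:41 + 4:00 = 03:41 on Jun 15.

03:41 on June 15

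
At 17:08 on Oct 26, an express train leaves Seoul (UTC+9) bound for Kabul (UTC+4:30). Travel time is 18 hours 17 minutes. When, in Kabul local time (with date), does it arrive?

Convert departure to UTC: 17:08 − 9:00 = 08:08 UTC on Oct 26.
Add 18 hours 17 minutes travel time → 02:25 UTC (Oct 27).
Kabul is UTC+4:30, so local arrival = 02:25 + 4:30 = 06:55 on Oct 27.

06:55 on October 27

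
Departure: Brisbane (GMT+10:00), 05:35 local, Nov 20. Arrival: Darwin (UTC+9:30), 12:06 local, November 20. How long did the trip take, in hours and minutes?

7 hours 1 minute

Departure in UTC: 05:35 − 10:00 = 19:35 on Nov 19.
Arrival in UTC: 12:06 − 9:30 = 02:36 on Nov 20.
Elapsed = 02:36 − 19:35 (+1 day) = 7 hours 1 minute.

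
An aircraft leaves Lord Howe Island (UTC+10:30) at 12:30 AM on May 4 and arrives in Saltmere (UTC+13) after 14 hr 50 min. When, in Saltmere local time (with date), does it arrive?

5:50 PM on May 4

Convert departure to UTC: 12:30 AM − 10:30 = 2:00 PM UTC on May 3.
Add 14 hours 50 minutes travel time → 4:50 AM UTC (May 4).
Saltmere is UTC+13:00, so local arrival = 4:50 AM + 13:00 = 5:50 PM on May 4.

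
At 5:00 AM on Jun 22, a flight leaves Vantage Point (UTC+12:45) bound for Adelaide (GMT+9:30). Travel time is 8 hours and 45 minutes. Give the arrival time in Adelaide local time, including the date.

10:30 AM on Jun 22

Convert departure to UTC: 5:00 AM − 12:45 = 4:15 PM UTC on Jun 21.
Add 8 hours 45 minutes travel time → 1:00 AM UTC (Jun 22).
Adelaide is UTC+9:30, so local arrival = 1:00 AM + 9:30 = 10:30 AM on Jun 22.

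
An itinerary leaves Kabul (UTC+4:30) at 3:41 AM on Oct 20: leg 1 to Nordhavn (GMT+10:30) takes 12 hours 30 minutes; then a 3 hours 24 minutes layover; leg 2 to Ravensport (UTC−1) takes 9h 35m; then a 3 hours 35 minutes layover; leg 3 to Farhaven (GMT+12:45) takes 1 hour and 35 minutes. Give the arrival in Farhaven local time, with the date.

6:35 PM on October 21

Convert departure to UTC: 3:41 AM − 4:30 = 11:11 PM UTC on Oct 19.
Add 12 hours and 30 minutes leg 1 → 11:41 AM UTC (Oct 20).
Add 3 hours 24 minutes layover in Nordhavn → 3:05 PM UTC.
Add 9 hours 35 minutes leg 2 → 12:40 AM UTC (Oct 21).
Add 3 hours and 35 minutes layover in Ravensport → 4:15 AM UTC.
Add 1 hour and 35 minutes leg 3 → 5:50 AM UTC.
Farhaven is UTC+12:45, so local arrival = 5:50 AM + 12:45 = 6:35 PM on Oct 21.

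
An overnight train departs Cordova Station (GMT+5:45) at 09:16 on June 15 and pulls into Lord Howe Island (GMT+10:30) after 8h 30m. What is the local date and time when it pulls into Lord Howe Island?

Convert departure to UTC: 09:16 − 5:45 = 03:31 UTC on Jun 15.
Add 8 hours 30 minutes travel time → 12:01 UTC.
Lord Howe Island is UTC+10:30, so local arrival = 12:01 + 10:30 = 22:31 on Jun 15.

22:31 on June 15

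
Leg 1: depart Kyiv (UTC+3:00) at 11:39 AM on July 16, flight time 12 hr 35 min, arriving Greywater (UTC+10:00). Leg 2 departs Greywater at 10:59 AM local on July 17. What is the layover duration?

Convert departure to UTC: 11:39 AM − 3:00 = 8:39 AM UTC on Jul 16.
Add 12 hours 35 minutes flight time → 9:14 PM UTC.
Greywater is UTC+10:00, so local arrival = 9:14 PM + 10:00 = 7:14 AM on Jul 17.
Layover = 10:59 AM − 7:14 AM = 3 hours 45 minutes.

3 hours 45 minutes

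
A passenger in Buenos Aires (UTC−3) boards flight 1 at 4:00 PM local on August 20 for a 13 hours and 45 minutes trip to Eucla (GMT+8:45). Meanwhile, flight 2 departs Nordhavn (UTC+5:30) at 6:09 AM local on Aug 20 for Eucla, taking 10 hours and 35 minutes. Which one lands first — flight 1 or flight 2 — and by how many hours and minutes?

the second, by 21 hours 31 minutes

Flight 1 in UTC: 4:00 PM + 3:00 = 7:00 PM on Aug 20.
+13 hours 45 minutes → arrive 8:45 AM UTC on Aug 21.
Flight 2 in UTC: 6:09 AM − 5:30 = 12:39 AM on Aug 20.
+10 hours 35 minutes → arrive 11:14 AM UTC on Aug 20.
Flight 2 lands earlier by 21 hours 31 minutes.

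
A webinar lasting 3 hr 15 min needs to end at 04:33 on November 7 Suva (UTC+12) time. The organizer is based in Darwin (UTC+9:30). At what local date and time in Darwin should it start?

22:48 on November 6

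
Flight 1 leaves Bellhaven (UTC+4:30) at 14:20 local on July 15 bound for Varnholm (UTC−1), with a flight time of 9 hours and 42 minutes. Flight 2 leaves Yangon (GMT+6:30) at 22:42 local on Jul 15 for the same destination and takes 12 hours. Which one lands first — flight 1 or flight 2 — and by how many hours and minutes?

the first, by 8 hours 40 minutes

Flight 1 in UTC: 14:20 − 4:30 = 09:50 on Jul 15.
+9 hours and 42 minutes → arrive 19:32 UTC on Jul 15.
Flight 2 in UTC: 22:42 − 6:30 = 16:12 on Jul 15.
+12 hours → arrive 04:12 UTC on Jul 16.
Flight 1 lands earlier by 8 hours 40 minutes.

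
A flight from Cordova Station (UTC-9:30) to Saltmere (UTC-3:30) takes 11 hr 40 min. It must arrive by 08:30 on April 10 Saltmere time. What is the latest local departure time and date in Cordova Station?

14:50 on April 9

Target arrival in UTC: 08:30 + 3:30 = 12:00 on Apr 10.
Subtract 11 hours 40 minutes → departure 00:20 UTC on Apr 10.
Cordova Station is UTC−9:30: 00:20 − 9:30 = 14:50 on Apr 9.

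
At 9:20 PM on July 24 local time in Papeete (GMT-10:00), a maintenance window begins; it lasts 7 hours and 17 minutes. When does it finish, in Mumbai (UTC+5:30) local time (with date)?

8:07 PM on July 25

Convert start to UTC: 9:20 PM + 10:00 = 7:20 AM UTC on Jul 25.
Add 7 hours and 17 minutes duration → 2:37 PM UTC.
Mumbai is UTC+5:30, so local end time = 2:37 PM + 5:30 = 8:07 PM on Jul 25.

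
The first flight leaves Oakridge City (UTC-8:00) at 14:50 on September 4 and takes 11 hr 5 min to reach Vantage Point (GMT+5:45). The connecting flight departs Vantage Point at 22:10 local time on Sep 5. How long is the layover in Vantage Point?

6 hours 30 minutes

Convert departure to UTC: 14:50 + 8:00 = 22:50 UTC on Sep 4.
Add 11 hours 5 minutes flight time → 09:55 UTC (Sep 5).
Vantage Point is UTC+5:45, so local arrival = 09:55 + 5:45 = 15:40 on Sep 5.
Layover = 22:10 − 15:40 = 6 hours 30 minutes.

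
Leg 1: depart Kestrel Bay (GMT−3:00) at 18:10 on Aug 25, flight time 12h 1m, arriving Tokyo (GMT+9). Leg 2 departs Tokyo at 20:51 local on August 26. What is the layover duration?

Convert departure to UTC: 18:10 + 3:00 = 21:10 UTC on Aug 25.
Add 12 hours 1 minute flight time → 09:11 UTC (Aug 26).
Tokyo is UTC+9:00, so local arrival = 09:11 + 9:00 = 18:11 on Aug 26.
Layover = 20:51 − 18:11 = 2 hours 40 minutes.

2 hours 40 minutes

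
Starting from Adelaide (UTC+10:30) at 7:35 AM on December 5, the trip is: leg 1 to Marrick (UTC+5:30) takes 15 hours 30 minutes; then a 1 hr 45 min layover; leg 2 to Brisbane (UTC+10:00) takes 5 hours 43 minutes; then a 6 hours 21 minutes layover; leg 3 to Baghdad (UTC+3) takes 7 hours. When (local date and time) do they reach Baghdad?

Convert departure to UTC: 7:35 AM − 10:30 = 9:05 PM UTC on Dec 4.
Add 15 hours and 30 minutes leg 1 → 12:35 PM UTC (Dec 5).
Add 1 hour 45 minutes layover in Marrick → 2:20 PM UTC.
Add 5 hours 43 minutes leg 2 → 8:03 PM UTC.
Add 6 hours and 21 minutes layover in Brisbane → 2:24 AM UTC (Dec 6).
Add 7 hours leg 3 → 9:24 AM UTC.
Baghdad is UTC+3:00, so local arrival = 9:24 AM + 3:00 = 12:24 PM on Dec 6.

12:24 PM on December 6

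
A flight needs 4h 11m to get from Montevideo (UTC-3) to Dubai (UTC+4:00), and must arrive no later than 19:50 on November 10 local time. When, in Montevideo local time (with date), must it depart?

08:39 on November 10

Target arrival in UTC: 19:50 − 4:00 = 15:50 on Nov 10.
Subtract 4 hours and 11 minutes → departure 11:39 UTC on Nov 10.
Montevideo is UTC−3:00: 11:39 − 3:00 = 08:39 on Nov 10.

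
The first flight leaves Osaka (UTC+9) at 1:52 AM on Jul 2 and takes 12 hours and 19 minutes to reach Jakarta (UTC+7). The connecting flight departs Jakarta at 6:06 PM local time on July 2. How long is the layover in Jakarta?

5 hours 55 minutes

Convert departure to UTC: 1:52 AM − 9:00 = 4:52 PM UTC on Jul 1.
Add 12 hours 19 minutes flight time → 5:11 AM UTC (Jul 2).
Jakarta is UTC+7:00, so local arrival = 5:11 AM + 7:00 = 12:11 PM on Jul 2.
Layover = 6:06 PM − 12:11 PM = 5 hours 55 minutes.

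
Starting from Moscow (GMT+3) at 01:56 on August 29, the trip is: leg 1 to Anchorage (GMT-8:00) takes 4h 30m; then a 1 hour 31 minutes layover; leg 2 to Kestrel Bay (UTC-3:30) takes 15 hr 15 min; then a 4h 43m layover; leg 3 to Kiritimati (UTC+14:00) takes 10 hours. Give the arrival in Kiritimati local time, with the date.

00:55 on August 31

Convert departure to UTC: 01:56 − 3:00 = 22:56 UTC on Aug 28.
Add 4 hours 30 minutes leg 1 → 03:26 UTC (Aug 29).
Add 1 hour and 31 minutes layover in Anchorage → 04:57 UTC.
Add 15 hours 15 minutes leg 2 → 20:12 UTC.
Add 4 hours and 43 minutes layover in Kestrel Bay → 00:55 UTC (Aug 30).
Add 10 hours leg 3 → 10:55 UTC.
Kiritimati is UTC+14:00, so local arrival = 10:55 + 14:00 = 00:55 on Aug 31.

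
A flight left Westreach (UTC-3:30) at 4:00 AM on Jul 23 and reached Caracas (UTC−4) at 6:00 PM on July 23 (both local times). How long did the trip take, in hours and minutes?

Departure in UTC: 4:00 AM + 3:30 = 7:30 AM on Jul 23.
Arrival in UTC: 6:00 PM + 4:00 = 10:00 PM on Jul 23.
Elapsed = 10:00 PM − 7:30 AM = 14 hours 30 minutes.

14 hours 30 minutes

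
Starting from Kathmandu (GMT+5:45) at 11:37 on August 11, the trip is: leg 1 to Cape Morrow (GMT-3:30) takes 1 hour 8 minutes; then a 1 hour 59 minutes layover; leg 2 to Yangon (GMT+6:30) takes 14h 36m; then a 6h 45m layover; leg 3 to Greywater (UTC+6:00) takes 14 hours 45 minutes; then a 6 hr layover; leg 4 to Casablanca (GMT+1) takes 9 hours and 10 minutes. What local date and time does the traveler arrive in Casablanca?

13:15 on August 13

Convert departure to UTC: 11:37 − 5:45 = 05:52 UTC on Aug 11.
Add 1 hour and 8 minutes leg 1 → 07:00 UTC.
Add 1 hour and 59 minutes layover in Cape Morrow → 08:59 UTC.
Add 14 hours 36 minutes leg 2 → 23:35 UTC.
Add 6 hours and 45 minutes layover in Yangon → 06:20 UTC (Aug 12).
Add 14 hours 45 minutes leg 3 → 21:05 UTC.
Add 6 hours layover in Greywater → 03:05 UTC (Aug 13).
Add 9 hours 10 minutes leg 4 → 12:15 UTC.
Casablanca is UTC+1:00, so local arrival = 12:15 + 1:00 = 13:15 on Aug 13.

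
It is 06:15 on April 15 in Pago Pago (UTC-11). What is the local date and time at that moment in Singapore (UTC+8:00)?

01:15 on Apr 16

In UTC: 06:15 + 11:00 = 17:15 on Apr 15.
Singapore is UTC+8:00: 17:15 + 8:00 = 01:15 on Apr 16.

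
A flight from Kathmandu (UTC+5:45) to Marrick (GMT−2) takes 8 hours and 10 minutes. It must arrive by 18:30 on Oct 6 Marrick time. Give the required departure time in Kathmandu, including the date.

18:05 on Oct 6

Target arrival in UTC: 18:30 + 2:00 = 20:30 on Oct 6.
Subtract 8 hours and 10 minutes → departure 12:20 UTC on Oct 6.
Kathmandu is UTC+5:45: 12:20 + 5:45 = 18:05 on Oct 6.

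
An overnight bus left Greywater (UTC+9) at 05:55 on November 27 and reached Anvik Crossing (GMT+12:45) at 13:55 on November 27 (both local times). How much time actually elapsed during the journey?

4 hours 15 minutes

Departure in UTC: 05:55 − 9:00 = 20:55 on Nov 26.
Arrival in UTC: 13:55 − 12:45 = 01:10 on Nov 27.
Elapsed = 01:10 − 20:55 (+1 day) = 4 hours 15 minutes.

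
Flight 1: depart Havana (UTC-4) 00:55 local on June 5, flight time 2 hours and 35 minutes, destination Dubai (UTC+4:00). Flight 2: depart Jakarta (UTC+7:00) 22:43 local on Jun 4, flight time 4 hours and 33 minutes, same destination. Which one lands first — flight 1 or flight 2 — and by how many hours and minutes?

the second, by 11 hours 14 minutes

Flight 1 in UTC: 00:55 + 4:00 = 04:55 on Jun 5.
+2 hours 35 minutes → arrive 07:30 UTC on Jun 5.
Flight 2 in UTC: 22:43 − 7:00 = 15:43 on Jun 4.
+4 hours and 33 minutes → arrive 20:16 UTC on Jun 4.
Flight 2 lands earlier by 11 hours 14 minutes.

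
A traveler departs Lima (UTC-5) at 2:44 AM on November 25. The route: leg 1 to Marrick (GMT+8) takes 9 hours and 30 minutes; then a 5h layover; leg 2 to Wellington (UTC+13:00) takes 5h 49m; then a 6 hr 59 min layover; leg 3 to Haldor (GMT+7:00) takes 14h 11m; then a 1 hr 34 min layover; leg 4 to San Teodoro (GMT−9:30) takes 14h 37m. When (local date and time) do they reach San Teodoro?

Convert departure to UTC: 2:44 AM + 5:00 = 7:44 AM UTC on Nov 25.
Add 9 hours and 30 minutes leg 1 → 5:14 PM UTC.
Add 5 hours layover in Marrick → 10:14 PM UTC.
Add 5 hours 49 minutes leg 2 → 4:03 AM UTC (Nov 26).
Add 6 hours 59 minutes layover in Wellington → 11:02 AM UTC.
Add 14 hours 11 minutes leg 3 → 1:13 AM UTC (Nov 27).
Add 1 hour 34 minutes layover in Haldor → 2:47 AM UTC.
Add 14 hours 37 minutes leg 4 → 5:24 PM UTC.
San Teodoro is UTC−9:30, so local arrival = 5:24 PM − 9:30 = 7:54 AM on Nov 27.

7:54 AM on November 27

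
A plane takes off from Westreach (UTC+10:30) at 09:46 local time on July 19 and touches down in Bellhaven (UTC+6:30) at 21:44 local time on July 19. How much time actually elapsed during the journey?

15 hours 58 minutes

Bellhaven is 4:00 behind Westreach.
Clock-face elapsed time (ignoring zones) is 11 hours 58 minutes.
Actual elapsed = 11 hours 58 minutes + 4:00 = 15 hours 58 minutes.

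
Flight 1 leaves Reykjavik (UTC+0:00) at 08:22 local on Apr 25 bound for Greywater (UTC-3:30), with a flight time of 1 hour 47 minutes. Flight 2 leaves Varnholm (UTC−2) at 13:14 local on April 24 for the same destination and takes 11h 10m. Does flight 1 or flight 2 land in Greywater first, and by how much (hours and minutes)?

the second, by 7 hours 45 minutes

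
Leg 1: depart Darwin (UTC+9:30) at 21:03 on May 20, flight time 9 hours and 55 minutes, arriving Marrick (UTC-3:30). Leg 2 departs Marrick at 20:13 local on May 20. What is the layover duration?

2 hours 15 minutes

Convert departure to UTC: 21:03 − 9:30 = 11:33 UTC on May 20.
Add 9 hours and 55 minutes flight time → 21:28 UTC.
Marrick is UTC−3:30, so local arrival = 21:28 − 3:30 = 17:58 on May 20.
Layover = 20:13 − 17:58 = 2 hours 15 minutes.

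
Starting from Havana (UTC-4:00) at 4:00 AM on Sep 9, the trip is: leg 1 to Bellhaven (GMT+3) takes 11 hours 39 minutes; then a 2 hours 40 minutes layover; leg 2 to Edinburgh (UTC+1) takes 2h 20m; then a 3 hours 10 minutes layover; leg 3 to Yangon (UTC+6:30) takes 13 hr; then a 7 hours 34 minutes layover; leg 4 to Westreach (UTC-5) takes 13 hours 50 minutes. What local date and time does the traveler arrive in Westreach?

Convert departure to UTC: 4:00 AM + 4:00 = 8:00 AM UTC on Sep 9.
Add 11 hours 39 minutes leg 1 → 7:39 PM UTC.
Add 2 hours and 40 minutes layover in Bellhaven → 10:19 PM UTC.
Add 2 hours 20 minutes leg 2 → 12:39 AM UTC (Sep 10).
Add 3 hours and 10 minutes layover in Edinburgh → 3:49 AM UTC.
Add 13 hours leg 3 → 4:49 PM UTC.
Add 7 hours and 34 minutes layover in Yangon → 12:23 AM UTC (Sep 11).
Add 13 hours 50 minutes leg 4 → 2:13 PM UTC.
Westreach is UTC−5:00, so local arrival = 2:13 PM − 5:00 = 9:13 AM on Sep 11.

9:13 AM on September 11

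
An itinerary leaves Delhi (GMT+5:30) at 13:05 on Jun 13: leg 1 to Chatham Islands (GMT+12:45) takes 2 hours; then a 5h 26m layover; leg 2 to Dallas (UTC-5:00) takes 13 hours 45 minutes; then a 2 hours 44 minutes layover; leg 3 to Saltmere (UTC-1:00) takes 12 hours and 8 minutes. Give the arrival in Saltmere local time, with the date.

18:38 on June 14

Convert departure to UTC: 13:05 − 5:30 = 07:35 UTC on Jun 13.
Add 2 hours leg 1 → 09:35 UTC.
Add 5 hours and 26 minutes layover in Chatham Islands → 15:01 UTC.
Add 13 hours 45 minutes leg 2 → 04:46 UTC (Jun 14).
Add 2 hours and 44 minutes layover in Dallas → 07:30 UTC.
Add 12 hours 8 minutes leg 3 → 19:38 UTC.
Saltmere is UTC−1:00, so local arrival = 19:38 − 1:00 = 18:38 on Jun 14.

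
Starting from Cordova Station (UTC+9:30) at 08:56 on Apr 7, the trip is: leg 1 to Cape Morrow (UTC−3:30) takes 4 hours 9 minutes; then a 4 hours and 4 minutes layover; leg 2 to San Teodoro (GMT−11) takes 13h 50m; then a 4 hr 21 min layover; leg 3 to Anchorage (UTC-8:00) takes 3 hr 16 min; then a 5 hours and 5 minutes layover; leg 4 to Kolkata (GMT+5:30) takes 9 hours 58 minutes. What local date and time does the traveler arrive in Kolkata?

Convert departure to UTC: 08:56 − 9:30 = 23:26 UTC on Apr 6.
Add 4 hours 9 minutes leg 1 → 03:35 UTC (Apr 7).
Add 4 hours 4 minutes layover in Cape Morrow → 07:39 UTC.
Add 13 hours and 50 minutes leg 2 → 21:29 UTC.
Add 4 hours and 21 minutes layover in San Teodoro → 01:50 UTC (Apr 8).
Add 3 hours 16 minutes leg 3 → 05:06 UTC.
Add 5 hours and 5 minutes layover in Anchorage → 10:11 UTC.
Add 9 hours and 58 minutes leg 4 → 20:09 UTC.
Kolkata is UTC+5:30, so local arrival = 20:09 + 5:30 = 01:39 on Apr 9.

01:39 on April 9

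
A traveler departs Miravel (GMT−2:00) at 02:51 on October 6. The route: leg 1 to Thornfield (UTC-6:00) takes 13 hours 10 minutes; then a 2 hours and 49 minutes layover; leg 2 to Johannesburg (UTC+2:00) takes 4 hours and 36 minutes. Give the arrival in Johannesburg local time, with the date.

Convert departure to UTC: 02:51 + 2:00 = 04:51 UTC on Oct 6.
Add 13 hours and 10 minutes leg 1 → 18:01 UTC.
Add 2 hours and 49 minutes layover in Thornfield → 20:50 UTC.
Add 4 hours 36 minutes leg 2 → 01:26 UTC (Oct 7).
Johannesburg is UTC+2:00, so local arrival = 01:26 + 2:00 = 03:26 on Oct 7.

03:26 on October 7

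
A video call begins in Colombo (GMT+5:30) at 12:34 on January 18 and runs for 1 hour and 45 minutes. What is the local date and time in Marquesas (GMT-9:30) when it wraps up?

23:19 on January 17

Convert start to UTC: 12:34 − 5:30 = 07:04 UTC on Jan 18.
Add 1 hour 45 minutes duration → 08:49 UTC.
Marquesas is UTC−9:30, so local end time = 08:49 − 9:30 = 23:19 on Jan 17.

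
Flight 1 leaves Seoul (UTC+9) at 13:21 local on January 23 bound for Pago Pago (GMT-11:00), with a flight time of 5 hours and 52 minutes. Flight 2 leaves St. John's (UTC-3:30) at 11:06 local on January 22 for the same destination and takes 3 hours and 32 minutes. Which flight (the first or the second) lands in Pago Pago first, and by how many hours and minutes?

the second, by 16 hours 5 minutes

Flight 1 in UTC: 13:21 − 9:00 = 04:21 on Jan 23.
+5 hours and 52 minutes → arrive 10:13 UTC on Jan 23.
Flight 2 in UTC: 11:06 + 3:30 = 14:36 on Jan 22.
+3 hours 32 minutes → arrive 18:08 UTC on Jan 22.
Flight 2 lands earlier by 16 hours 5 minutes.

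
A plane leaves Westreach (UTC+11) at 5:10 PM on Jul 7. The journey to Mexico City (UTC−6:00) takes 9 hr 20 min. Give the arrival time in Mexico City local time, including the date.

9:30 AM on July 7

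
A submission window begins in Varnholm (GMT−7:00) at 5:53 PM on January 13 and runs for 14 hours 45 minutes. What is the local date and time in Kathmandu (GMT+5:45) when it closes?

9:23 PM on January 14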